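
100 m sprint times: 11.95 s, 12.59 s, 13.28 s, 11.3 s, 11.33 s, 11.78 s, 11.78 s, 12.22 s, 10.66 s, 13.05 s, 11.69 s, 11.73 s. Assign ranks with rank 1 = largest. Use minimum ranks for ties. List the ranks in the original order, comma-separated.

5, 3, 1, 11, 10, 6, 6, 4, 12, 2, 9, 8

Sorted (descending): 13.28, 13.05, 12.59, 12.22, 11.95, 11.78, 11.78, 11.73, 11.69, 11.33, 11.3, 10.66
The 2 values of 11.78 occupy positions 6–7 → each gets rank 6.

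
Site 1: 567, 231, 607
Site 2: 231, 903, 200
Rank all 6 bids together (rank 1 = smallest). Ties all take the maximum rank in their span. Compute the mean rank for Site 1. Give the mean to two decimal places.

4.00

Sorted (ascending): 200, 231, 231, 567, 607, 903
The 2 values of 231 occupy positions 2–3 → each gets rank 3.
Site 1 values → pooled ranks: 567→4, 231→3, 607→5
Mean rank = (4 + 3 + 5) / 3 = 4.00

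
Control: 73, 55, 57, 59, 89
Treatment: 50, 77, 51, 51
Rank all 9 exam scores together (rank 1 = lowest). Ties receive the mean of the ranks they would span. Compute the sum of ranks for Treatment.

14

Sorted (ascending): 50, 51, 51, 55, 57, 59, 73, 77, 89
The 2 values of 51 occupy positions 2–3 → average rank (2+3)/2 = 2.5.
Treatment values → pooled ranks: 50→1, 77→8, 51→2.5, 51→2.5
Rank sum = 1 + 8 + 2.5 + 2.5 = 14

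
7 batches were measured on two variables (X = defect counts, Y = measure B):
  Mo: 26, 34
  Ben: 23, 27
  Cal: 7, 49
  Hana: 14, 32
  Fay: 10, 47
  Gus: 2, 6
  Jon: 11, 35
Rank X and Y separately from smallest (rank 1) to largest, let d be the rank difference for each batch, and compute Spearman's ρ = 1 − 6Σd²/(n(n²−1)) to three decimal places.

-0.143

Ranks of variable 1: 7, 6, 2, 5, 3, 1, 4
Ranks of variable 2: 4, 2, 7, 3, 6, 1, 5
d = r₁ − r₂: 3, 4, -5, 2, -3, 0, -1
d²: 9, 16, 25, 4, 9, 0, 1; Σd² = 64
ρ = 1 − 6·64/(7·48) = 1 − 384/336 = -0.143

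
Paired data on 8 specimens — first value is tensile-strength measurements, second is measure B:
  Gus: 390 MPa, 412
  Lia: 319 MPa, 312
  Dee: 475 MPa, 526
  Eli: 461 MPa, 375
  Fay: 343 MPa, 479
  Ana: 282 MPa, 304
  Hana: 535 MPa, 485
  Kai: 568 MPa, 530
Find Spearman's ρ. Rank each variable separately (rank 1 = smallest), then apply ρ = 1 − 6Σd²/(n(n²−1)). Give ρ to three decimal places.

Ranks of variable 1: 4, 2, 6, 5, 3, 1, 7, 8
Ranks of variable 2: 4, 2, 7, 3, 5, 1, 6, 8
d = r₁ − r₂: 0, 0, -1, 2, -2, 0, 1, 0
d²: 0, 0, 1, 4, 4, 0, 1, 0; Σd² = 10
ρ = 1 − 6·10/(8·63) = 1 − 60/504 = 0.881

0.881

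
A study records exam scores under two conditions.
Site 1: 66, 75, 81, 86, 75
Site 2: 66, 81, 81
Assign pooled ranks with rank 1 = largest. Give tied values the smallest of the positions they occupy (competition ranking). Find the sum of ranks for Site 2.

11

Sorted (descending): 86, 81, 81, 81, 75, 75, 66, 66
The 3 values of 81 occupy positions 2–4 → each gets rank 2.
The 2 values of 75 occupy positions 5–6 → each gets rank 5.
The 2 values of 66 occupy positions 7–8 → each gets rank 7.
Site 2 values → pooled ranks: 66→7, 81→2, 81→2
Rank sum = 7 + 2 + 2 = 11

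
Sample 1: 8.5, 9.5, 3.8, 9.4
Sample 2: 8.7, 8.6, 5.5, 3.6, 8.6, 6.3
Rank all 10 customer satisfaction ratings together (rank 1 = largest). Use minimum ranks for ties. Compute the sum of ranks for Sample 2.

36

Sorted (descending): 9.5, 9.4, 8.7, 8.6, 8.6, 8.5, 6.3, 5.5, 3.8, 3.6
The 2 values of 8.6 occupy positions 4–5 → each gets rank 4.
Sample 2 values → pooled ranks: 8.7→3, 8.6→4, 5.5→8, 3.6→10, 8.6→4, 6.3→7
Rank sum = 3 + 4 + 8 + 10 + 4 + 7 = 36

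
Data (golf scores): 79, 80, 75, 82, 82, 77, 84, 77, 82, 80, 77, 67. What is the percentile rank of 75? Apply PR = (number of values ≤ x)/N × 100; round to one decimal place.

N = 12.
Strictly below 75: 1. Equal to 75: 1.
PR = 2/12 × 100 = 16.7

16.7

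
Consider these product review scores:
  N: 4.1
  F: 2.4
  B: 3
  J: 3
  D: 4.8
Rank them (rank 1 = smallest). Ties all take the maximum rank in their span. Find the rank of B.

Sorted (ascending): 2.4, 3, 3, 4.1, 4.8
The 2 values of 3 occupy positions 2–3 → each gets rank 3.
B has value 3 → rank 3.

3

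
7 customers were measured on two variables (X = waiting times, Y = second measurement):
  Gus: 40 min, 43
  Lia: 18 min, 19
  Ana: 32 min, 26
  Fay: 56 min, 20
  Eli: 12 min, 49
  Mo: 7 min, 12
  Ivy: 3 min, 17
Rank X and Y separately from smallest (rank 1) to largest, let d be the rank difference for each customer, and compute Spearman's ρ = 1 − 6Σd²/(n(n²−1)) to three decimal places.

0.500

Ranks of variable 1: 6, 4, 5, 7, 3, 2, 1
Ranks of variable 2: 6, 3, 5, 4, 7, 1, 2
d = r₁ − r₂: 0, 1, 0, 3, -4, 1, -1
d²: 0, 1, 0, 9, 16, 1, 1; Σd² = 28
ρ = 1 − 6·28/(7·48) = 1 − 168/336 = 0.500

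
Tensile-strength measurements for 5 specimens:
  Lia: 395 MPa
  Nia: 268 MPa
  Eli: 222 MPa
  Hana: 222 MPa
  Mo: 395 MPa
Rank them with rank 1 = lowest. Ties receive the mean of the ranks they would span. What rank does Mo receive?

4.5

Sorted (ascending): 222, 222, 268, 395, 395
The 2 values of 222 occupy positions 1–2 → average rank (1+2)/2 = 1.5.
The 2 values of 395 occupy positions 4–5 → average rank (4+5)/2 = 4.5.
Mo has value 395 MPa → rank 4.5.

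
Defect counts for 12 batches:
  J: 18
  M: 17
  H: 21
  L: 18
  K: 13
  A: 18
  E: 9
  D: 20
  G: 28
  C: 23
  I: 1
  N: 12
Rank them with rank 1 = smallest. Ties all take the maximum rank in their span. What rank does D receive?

9

Sorted (ascending): 1, 9, 12, 13, 17, 18, 18, 18, 20, 21, 23, 28
The 3 values of 18 occupy positions 6–8 → each gets rank 8.
D has value 20 → rank 9.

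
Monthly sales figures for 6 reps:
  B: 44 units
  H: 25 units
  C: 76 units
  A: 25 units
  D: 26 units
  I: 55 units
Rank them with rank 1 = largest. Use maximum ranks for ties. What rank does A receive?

Sorted (descending): 76, 55, 44, 26, 25, 25
The 2 values of 25 occupy positions 5–6 → each gets rank 6.
A has value 25 units → rank 6.

6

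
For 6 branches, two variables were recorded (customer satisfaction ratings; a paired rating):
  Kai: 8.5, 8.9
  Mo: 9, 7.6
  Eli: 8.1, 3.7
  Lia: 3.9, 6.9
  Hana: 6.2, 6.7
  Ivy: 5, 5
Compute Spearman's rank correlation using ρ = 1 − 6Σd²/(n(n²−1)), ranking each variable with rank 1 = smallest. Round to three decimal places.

Ranks of variable 1: 5, 6, 4, 1, 3, 2
Ranks of variable 2: 6, 5, 1, 4, 3, 2
d = r₁ − r₂: -1, 1, 3, -3, 0, 0
d²: 1, 1, 9, 9, 0, 0; Σd² = 20
ρ = 1 − 6·20/(6·35) = 1 − 120/210 = 0.429

0.429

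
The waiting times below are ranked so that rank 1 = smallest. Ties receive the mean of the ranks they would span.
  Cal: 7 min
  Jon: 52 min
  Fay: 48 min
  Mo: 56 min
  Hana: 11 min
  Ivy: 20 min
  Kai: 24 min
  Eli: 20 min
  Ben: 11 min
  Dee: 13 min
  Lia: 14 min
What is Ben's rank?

2.5

Sorted (ascending): 7, 11, 11, 13, 14, 20, 20, 24, 48, 52, 56
The 2 values of 11 occupy positions 2–3 → average rank (2+3)/2 = 2.5.
The 2 values of 20 occupy positions 6–7 → average rank (6+7)/2 = 6.5.
Ben has value 11 min → rank 2.5.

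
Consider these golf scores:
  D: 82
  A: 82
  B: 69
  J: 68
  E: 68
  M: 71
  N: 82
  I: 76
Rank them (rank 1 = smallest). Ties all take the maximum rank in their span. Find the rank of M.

Sorted (ascending): 68, 68, 69, 71, 76, 82, 82, 82
The 2 values of 68 occupy positions 1–2 → each gets rank 2.
The 3 values of 82 occupy positions 6–8 → each gets rank 8.
M has value 71 → rank 4.

4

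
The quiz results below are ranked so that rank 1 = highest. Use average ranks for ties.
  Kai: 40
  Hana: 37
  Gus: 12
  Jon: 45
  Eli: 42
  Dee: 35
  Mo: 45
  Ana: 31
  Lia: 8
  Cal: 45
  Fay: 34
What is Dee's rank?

Sorted (descending): 45, 45, 45, 42, 40, 37, 35, 34, 31, 12, 8
The 3 values of 45 occupy positions 1–3 → average rank 2.
Dee has value 35 → rank 7.

7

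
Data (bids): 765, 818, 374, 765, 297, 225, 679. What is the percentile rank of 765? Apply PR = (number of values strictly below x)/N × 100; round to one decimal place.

57.1

N = 7.
Strictly below 765: 4. Equal to 765: 2.
PR = 4/7 × 100 = 57.1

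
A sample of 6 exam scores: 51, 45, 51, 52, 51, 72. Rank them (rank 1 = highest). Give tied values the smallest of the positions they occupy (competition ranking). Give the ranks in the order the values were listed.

Sorted (descending): 72, 52, 51, 51, 51, 45
The 3 values of 51 occupy positions 3–5 → each gets rank 3.

3, 6, 3, 2, 3, 1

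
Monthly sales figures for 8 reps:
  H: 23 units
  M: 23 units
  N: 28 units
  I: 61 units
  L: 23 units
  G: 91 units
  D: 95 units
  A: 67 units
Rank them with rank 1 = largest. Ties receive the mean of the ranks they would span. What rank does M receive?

7

Sorted (descending): 95, 91, 67, 61, 28, 23, 23, 23
The 3 values of 23 occupy positions 6–8 → average rank 7.
M has value 23 units → rank 7.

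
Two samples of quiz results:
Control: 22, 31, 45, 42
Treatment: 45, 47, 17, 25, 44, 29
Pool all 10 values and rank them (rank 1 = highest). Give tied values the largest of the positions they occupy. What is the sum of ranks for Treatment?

33

Sorted (descending): 47, 45, 45, 44, 42, 31, 29, 25, 22, 17
The 2 values of 45 occupy positions 2–3 → each gets rank 3.
Treatment values → pooled ranks: 45→3, 47→1, 17→10, 25→8, 44→4, 29→7
Rank sum = 3 + 1 + 10 + 8 + 4 + 7 = 33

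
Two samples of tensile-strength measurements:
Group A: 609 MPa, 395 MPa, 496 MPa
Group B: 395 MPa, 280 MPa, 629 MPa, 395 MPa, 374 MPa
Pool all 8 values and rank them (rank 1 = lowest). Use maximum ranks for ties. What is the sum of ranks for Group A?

18

Sorted (ascending): 280, 374, 395, 395, 395, 496, 609, 629
The 3 values of 395 occupy positions 3–5 → each gets rank 5.
Group A values → pooled ranks: 609→7, 395→5, 496→6
Rank sum = 7 + 5 + 6 = 18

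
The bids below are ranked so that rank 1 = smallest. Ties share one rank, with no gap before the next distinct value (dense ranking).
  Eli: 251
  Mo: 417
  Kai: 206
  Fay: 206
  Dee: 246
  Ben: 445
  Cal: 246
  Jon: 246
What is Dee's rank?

2

Sorted (ascending): 206, 206, 246, 246, 246, 251, 417, 445
The 2 values of 206 share dense rank 1.
The 3 values of 246 share dense rank 2.
Remaining distinct values take the next consecutive integers.
Dee has value 246 → rank 2.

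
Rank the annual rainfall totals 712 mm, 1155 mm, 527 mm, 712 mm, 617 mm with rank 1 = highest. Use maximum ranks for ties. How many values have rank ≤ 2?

Sorted (descending): 1155, 712, 712, 617, 527
The 2 values of 712 occupy positions 2–3 → each gets rank 3.
Ranks ≤ 2: {1} → 1 value.

1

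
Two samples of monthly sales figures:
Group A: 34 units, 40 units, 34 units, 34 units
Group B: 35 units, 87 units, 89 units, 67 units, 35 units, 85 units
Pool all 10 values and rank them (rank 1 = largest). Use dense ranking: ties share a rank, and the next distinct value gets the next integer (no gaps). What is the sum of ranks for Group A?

26

Sorted (descending): 89, 87, 85, 67, 40, 35, 35, 34, 34, 34
The 2 values of 35 share dense rank 6.
The 3 values of 34 share dense rank 7.
Remaining distinct values take the next consecutive integers.
Group A values → pooled ranks: 34→7, 40→5, 34→7, 34→7
Rank sum = 7 + 5 + 7 + 7 = 26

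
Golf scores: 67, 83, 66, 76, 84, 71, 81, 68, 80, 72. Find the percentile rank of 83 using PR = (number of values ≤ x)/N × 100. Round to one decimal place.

N = 10.
Strictly below 83: 8. Equal to 83: 1.
PR = 9/10 × 100 = 90.0

90.0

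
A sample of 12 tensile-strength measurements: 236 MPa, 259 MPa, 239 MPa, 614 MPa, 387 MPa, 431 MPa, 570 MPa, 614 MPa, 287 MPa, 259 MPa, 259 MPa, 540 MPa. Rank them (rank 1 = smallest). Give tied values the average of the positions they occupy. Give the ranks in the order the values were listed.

1, 4, 2, 11.5, 7, 8, 10, 11.5, 6, 4, 4, 9

Sorted (ascending): 236, 239, 259, 259, 259, 287, 387, 431, 540, 570, 614, 614
The 3 values of 259 occupy positions 3–5 → average rank 4.
The 2 values of 614 occupy positions 11–12 → average rank (11+12)/2 = 11.5.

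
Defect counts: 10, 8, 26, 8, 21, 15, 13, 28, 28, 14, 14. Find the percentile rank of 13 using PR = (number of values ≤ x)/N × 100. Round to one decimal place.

36.4

N = 11.
Strictly below 13: 3. Equal to 13: 1.
PR = 4/11 × 100 = 36.4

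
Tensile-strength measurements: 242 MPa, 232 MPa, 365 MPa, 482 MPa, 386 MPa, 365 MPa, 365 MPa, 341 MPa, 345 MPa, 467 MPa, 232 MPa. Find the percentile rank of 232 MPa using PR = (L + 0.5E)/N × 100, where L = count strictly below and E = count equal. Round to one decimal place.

9.1

N = 11.
Strictly below 232: 0. Equal to 232: 2.
PR = (0 + 0.5·2)/11 × 100 = 9.1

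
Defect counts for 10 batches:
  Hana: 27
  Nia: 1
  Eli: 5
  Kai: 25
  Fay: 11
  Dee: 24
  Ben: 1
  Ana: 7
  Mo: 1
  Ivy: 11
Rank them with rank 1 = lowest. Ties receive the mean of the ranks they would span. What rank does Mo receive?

2

Sorted (ascending): 1, 1, 1, 5, 7, 11, 11, 24, 25, 27
The 3 values of 1 occupy positions 1–3 → average rank 2.
The 2 values of 11 occupy positions 6–7 → average rank (6+7)/2 = 6.5.
Mo has value 1 → rank 2.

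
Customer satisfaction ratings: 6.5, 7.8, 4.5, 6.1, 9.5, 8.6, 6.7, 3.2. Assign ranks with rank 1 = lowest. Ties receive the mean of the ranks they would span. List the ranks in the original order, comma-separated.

Sorted (ascending): 3.2, 4.5, 6.1, 6.5, 6.7, 7.8, 8.6, 9.5
No ties — each value takes its position as its rank.

4, 6, 2, 3, 8, 7, 5, 1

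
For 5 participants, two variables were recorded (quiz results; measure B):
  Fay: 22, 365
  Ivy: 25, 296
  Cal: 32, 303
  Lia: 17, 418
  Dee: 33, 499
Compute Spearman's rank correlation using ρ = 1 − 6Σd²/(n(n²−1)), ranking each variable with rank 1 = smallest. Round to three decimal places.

Ranks of variable 1: 2, 3, 4, 1, 5
Ranks of variable 2: 3, 1, 2, 4, 5
d = r₁ − r₂: -1, 2, 2, -3, 0
d²: 1, 4, 4, 9, 0; Σd² = 18
ρ = 1 − 6·18/(5·24) = 1 − 108/120 = 0.100

0.100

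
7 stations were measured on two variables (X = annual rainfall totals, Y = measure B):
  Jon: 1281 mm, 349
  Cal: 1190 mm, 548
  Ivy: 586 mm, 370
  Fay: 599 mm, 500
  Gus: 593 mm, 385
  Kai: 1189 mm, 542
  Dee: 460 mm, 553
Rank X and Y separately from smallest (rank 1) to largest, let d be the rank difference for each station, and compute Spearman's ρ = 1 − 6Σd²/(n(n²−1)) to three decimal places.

Ranks of variable 1: 7, 6, 2, 4, 3, 5, 1
Ranks of variable 2: 1, 6, 2, 4, 3, 5, 7
d = r₁ − r₂: 6, 0, 0, 0, 0, 0, -6
d²: 36, 0, 0, 0, 0, 0, 36; Σd² = 72
ρ = 1 − 6·72/(7·48) = 1 − 432/336 = -0.286

-0.286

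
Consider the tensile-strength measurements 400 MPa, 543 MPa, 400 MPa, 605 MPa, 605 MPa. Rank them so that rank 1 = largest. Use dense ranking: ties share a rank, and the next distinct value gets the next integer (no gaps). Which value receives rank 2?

543

Sorted (descending): 605, 605, 543, 400, 400
The 2 values of 605 share dense rank 1.
The 2 values of 400 share dense rank 3.
Remaining distinct values take the next consecutive integers.
Rank 2 → value 543.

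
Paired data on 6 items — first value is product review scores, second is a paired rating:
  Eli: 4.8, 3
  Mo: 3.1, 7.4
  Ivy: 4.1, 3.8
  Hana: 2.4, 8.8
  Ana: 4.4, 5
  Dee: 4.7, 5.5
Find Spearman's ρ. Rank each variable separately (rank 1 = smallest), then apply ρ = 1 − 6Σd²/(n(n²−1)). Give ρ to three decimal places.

-0.771

Ranks of variable 1: 6, 2, 3, 1, 4, 5
Ranks of variable 2: 1, 5, 2, 6, 3, 4
d = r₁ − r₂: 5, -3, 1, -5, 1, 1
d²: 25, 9, 1, 25, 1, 1; Σd² = 62
ρ = 1 − 6·62/(6·35) = 1 − 372/210 = -0.771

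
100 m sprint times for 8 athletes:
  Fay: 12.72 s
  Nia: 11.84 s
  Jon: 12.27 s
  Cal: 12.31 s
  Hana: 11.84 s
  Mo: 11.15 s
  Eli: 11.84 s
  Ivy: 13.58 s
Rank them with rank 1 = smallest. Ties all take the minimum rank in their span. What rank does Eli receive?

Sorted (ascending): 11.15, 11.84, 11.84, 11.84, 12.27, 12.31, 12.72, 13.58
The 3 values of 11.84 occupy positions 2–4 → each gets rank 2.
Eli has value 11.84 s → rank 2.

2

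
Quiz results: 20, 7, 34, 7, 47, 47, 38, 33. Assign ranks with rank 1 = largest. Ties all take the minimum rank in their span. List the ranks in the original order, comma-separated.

6, 7, 4, 7, 1, 1, 3, 5

Sorted (descending): 47, 47, 38, 34, 33, 20, 7, 7
The 2 values of 47 occupy positions 1–2 → each gets rank 1.
The 2 values of 7 occupy positions 7–8 → each gets rank 7.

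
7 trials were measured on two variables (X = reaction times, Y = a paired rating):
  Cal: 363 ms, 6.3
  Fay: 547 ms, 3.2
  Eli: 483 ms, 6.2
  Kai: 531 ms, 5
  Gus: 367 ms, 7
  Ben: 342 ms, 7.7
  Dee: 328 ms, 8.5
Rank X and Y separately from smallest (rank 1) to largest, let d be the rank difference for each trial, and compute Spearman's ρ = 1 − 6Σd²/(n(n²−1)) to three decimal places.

Ranks of variable 1: 3, 7, 5, 6, 4, 2, 1
Ranks of variable 2: 4, 1, 3, 2, 5, 6, 7
d = r₁ − r₂: -1, 6, 2, 4, -1, -4, -6
d²: 1, 36, 4, 16, 1, 16, 36; Σd² = 110
ρ = 1 − 6·110/(7·48) = 1 − 660/336 = -0.964

-0.964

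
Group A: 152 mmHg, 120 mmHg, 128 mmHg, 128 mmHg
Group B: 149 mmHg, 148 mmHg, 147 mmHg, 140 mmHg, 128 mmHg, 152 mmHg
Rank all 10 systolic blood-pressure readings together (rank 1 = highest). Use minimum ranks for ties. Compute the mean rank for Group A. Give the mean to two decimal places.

Sorted (descending): 152, 152, 149, 148, 147, 140, 128, 128, 128, 120
The 2 values of 152 occupy positions 1–2 → each gets rank 1.
The 3 values of 128 occupy positions 7–9 → each gets rank 7.
Group A values → pooled ranks: 152→1, 120→10, 128→7, 128→7
Mean rank = (1 + 10 + 7 + 7) / 4 = 6.25

6.25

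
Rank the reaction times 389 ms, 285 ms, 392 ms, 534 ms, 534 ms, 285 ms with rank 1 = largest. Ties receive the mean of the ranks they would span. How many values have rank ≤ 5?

4

Sorted (descending): 534, 534, 392, 389, 285, 285
The 2 values of 534 occupy positions 1–2 → average rank (1+2)/2 = 1.5.
The 2 values of 285 occupy positions 5–6 → average rank (5+6)/2 = 5.5.
Ranks ≤ 5: {1.5, 1.5, 3, 4} → 4 values.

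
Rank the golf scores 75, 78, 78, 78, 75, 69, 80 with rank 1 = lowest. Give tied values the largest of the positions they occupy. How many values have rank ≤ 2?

Sorted (ascending): 69, 75, 75, 78, 78, 78, 80
The 2 values of 75 occupy positions 2–3 → each gets rank 3.
The 3 values of 78 occupy positions 4–6 → each gets rank 6.
Ranks ≤ 2: {1} → 1 value.

1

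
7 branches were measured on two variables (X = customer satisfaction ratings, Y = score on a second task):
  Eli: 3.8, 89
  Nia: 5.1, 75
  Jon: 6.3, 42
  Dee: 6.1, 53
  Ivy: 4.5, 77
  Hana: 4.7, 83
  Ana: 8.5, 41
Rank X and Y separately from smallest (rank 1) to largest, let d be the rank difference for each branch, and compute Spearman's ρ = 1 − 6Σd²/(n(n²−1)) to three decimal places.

-0.964

Ranks of variable 1: 1, 4, 6, 5, 2, 3, 7
Ranks of variable 2: 7, 4, 2, 3, 5, 6, 1
d = r₁ − r₂: -6, 0, 4, 2, -3, -3, 6
d²: 36, 0, 16, 4, 9, 9, 36; Σd² = 110
ρ = 1 − 6·110/(7·48) = 1 − 660/336 = -0.964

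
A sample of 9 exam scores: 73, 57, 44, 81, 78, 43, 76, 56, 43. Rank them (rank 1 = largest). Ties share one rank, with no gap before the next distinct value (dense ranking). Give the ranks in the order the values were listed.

4, 5, 7, 1, 2, 8, 3, 6, 8

Sorted (descending): 81, 78, 76, 73, 57, 56, 44, 43, 43
The 2 values of 43 share dense rank 8.
Remaining distinct values take the next consecutive integers.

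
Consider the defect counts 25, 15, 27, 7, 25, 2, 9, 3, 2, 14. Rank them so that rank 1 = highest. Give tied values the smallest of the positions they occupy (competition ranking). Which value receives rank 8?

3

Sorted (descending): 27, 25, 25, 15, 14, 9, 7, 3, 2, 2
The 2 values of 25 occupy positions 2–3 → each gets rank 2.
The 2 values of 2 occupy positions 9–10 → each gets rank 9.
Rank 8 → value 3.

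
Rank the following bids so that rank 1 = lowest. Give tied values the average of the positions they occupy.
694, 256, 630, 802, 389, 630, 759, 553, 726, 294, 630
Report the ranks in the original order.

8, 1, 6, 11, 3, 6, 10, 4, 9, 2, 6

Sorted (ascending): 256, 294, 389, 553, 630, 630, 630, 694, 726, 759, 802
The 3 values of 630 occupy positions 5–7 → average rank 6.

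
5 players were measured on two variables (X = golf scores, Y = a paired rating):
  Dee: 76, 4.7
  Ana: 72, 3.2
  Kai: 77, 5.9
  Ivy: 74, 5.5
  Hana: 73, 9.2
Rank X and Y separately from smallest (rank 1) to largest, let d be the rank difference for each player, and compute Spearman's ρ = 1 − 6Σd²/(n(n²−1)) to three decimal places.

Ranks of variable 1: 4, 1, 5, 3, 2
Ranks of variable 2: 2, 1, 4, 3, 5
d = r₁ − r₂: 2, 0, 1, 0, -3
d²: 4, 0, 1, 0, 9; Σd² = 14
ρ = 1 − 6·14/(5·24) = 1 − 84/120 = 0.300

0.300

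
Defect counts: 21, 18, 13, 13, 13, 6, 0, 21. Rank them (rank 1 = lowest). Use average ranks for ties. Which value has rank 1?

0

Sorted (ascending): 0, 6, 13, 13, 13, 18, 21, 21
The 3 values of 13 occupy positions 3–5 → average rank 4.
The 2 values of 21 occupy positions 7–8 → average rank (7+8)/2 = 7.5.
Rank 1 → value 0.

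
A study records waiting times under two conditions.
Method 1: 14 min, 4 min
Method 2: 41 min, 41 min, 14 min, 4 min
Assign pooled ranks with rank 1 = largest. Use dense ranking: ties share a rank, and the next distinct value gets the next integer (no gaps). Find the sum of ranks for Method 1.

Sorted (descending): 41, 41, 14, 14, 4, 4
The 2 values of 41 share dense rank 1.
The 2 values of 14 share dense rank 2.
The 2 values of 4 share dense rank 3.
Method 1 values → pooled ranks: 14→2, 4→3
Rank sum = 2 + 3 = 5

5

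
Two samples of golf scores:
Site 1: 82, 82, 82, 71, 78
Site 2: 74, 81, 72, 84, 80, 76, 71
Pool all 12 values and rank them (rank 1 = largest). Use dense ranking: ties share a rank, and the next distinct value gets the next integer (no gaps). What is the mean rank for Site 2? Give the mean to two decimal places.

5.43

Sorted (descending): 84, 82, 82, 82, 81, 80, 78, 76, 74, 72, 71, 71
The 3 values of 82 share dense rank 2.
The 2 values of 71 share dense rank 9.
Remaining distinct values take the next consecutive integers.
Site 2 values → pooled ranks: 74→7, 81→3, 72→8, 84→1, 80→4, 76→6, 71→9
Mean rank = (7 + 3 + 8 + 1 + 4 + 6 + 9) / 7 = 5.43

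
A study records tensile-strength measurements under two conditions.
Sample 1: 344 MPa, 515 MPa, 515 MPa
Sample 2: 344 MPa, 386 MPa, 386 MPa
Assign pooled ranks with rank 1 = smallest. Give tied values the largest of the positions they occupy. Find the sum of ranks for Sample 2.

10

Sorted (ascending): 344, 344, 386, 386, 515, 515
The 2 values of 344 occupy positions 1–2 → each gets rank 2.
The 2 values of 386 occupy positions 3–4 → each gets rank 4.
The 2 values of 515 occupy positions 5–6 → each gets rank 6.
Sample 2 values → pooled ranks: 344→2, 386→4, 386→4
Rank sum = 2 + 4 + 4 = 10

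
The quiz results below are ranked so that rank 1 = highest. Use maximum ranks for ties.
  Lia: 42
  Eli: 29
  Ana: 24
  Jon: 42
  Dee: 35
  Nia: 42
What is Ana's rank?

6

Sorted (descending): 42, 42, 42, 35, 29, 24
The 3 values of 42 occupy positions 1–3 → each gets rank 3.
Ana has value 24 → rank 6.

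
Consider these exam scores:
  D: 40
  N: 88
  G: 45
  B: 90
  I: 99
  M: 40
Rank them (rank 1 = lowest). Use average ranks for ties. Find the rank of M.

Sorted (ascending): 40, 40, 45, 88, 90, 99
The 2 values of 40 occupy positions 1–2 → average rank (1+2)/2 = 1.5.
M has value 40 → rank 1.5.

1.5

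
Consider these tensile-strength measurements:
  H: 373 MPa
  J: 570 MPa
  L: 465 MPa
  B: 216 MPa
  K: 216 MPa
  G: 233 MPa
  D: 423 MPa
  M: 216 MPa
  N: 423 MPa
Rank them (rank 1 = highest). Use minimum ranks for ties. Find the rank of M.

7

Sorted (descending): 570, 465, 423, 423, 373, 233, 216, 216, 216
The 2 values of 423 occupy positions 3–4 → each gets rank 3.
The 3 values of 216 occupy positions 7–9 → each gets rank 7.
M has value 216 MPa → rank 7.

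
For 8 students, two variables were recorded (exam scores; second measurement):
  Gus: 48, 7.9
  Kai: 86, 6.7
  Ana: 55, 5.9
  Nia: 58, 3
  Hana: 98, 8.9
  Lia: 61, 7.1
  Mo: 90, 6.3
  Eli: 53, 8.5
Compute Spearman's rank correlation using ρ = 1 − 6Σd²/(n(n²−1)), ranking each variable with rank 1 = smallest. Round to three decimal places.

0.048

Ranks of variable 1: 1, 6, 3, 4, 8, 5, 7, 2
Ranks of variable 2: 6, 4, 2, 1, 8, 5, 3, 7
d = r₁ − r₂: -5, 2, 1, 3, 0, 0, 4, -5
d²: 25, 4, 1, 9, 0, 0, 16, 25; Σd² = 80
ρ = 1 − 6·80/(8·63) = 1 − 480/504 = 0.048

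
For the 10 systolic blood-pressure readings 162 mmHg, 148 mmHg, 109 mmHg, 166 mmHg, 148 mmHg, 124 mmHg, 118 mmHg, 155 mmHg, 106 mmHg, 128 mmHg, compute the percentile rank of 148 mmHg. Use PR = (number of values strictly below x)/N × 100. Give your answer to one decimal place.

N = 10.
Strictly below 148: 5. Equal to 148: 2.
PR = 5/10 × 100 = 50.0

50.0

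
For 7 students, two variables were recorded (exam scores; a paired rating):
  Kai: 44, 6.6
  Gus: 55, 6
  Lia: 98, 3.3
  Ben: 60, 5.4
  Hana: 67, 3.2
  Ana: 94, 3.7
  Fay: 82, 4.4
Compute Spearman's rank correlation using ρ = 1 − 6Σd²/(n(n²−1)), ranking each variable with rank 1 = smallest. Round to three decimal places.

-0.786

Ranks of variable 1: 1, 2, 7, 3, 4, 6, 5
Ranks of variable 2: 7, 6, 2, 5, 1, 3, 4
d = r₁ − r₂: -6, -4, 5, -2, 3, 3, 1
d²: 36, 16, 25, 4, 9, 9, 1; Σd² = 100
ρ = 1 − 6·100/(7·48) = 1 − 600/336 = -0.786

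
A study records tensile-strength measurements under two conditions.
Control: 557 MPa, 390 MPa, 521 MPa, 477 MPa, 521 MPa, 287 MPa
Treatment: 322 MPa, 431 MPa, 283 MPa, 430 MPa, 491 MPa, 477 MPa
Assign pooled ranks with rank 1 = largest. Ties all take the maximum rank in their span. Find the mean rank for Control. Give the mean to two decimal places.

5.50

Sorted (descending): 557, 521, 521, 491, 477, 477, 431, 430, 390, 322, 287, 283
The 2 values of 521 occupy positions 2–3 → each gets rank 3.
The 2 values of 477 occupy positions 5–6 → each gets rank 6.
Control values → pooled ranks: 557→1, 390→9, 521→3, 477→6, 521→3, 287→11
Mean rank = (1 + 9 + 3 + 6 + 3 + 11) / 6 = 5.50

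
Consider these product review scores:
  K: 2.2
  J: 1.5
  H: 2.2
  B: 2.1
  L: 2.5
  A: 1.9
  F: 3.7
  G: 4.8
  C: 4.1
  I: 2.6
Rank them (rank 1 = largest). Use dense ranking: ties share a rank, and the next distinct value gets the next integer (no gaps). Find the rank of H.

Sorted (descending): 4.8, 4.1, 3.7, 2.6, 2.5, 2.2, 2.2, 2.1, 1.9, 1.5
The 2 values of 2.2 share dense rank 6.
Remaining distinct values take the next consecutive integers.
H has value 2.2 → rank 6.

6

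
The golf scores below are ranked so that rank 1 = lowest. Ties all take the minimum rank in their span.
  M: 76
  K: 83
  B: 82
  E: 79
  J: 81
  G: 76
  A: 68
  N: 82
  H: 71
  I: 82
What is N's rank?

7

Sorted (ascending): 68, 71, 76, 76, 79, 81, 82, 82, 82, 83
The 2 values of 76 occupy positions 3–4 → each gets rank 3.
The 3 values of 82 occupy positions 7–9 → each gets rank 7.
N has value 82 → rank 7.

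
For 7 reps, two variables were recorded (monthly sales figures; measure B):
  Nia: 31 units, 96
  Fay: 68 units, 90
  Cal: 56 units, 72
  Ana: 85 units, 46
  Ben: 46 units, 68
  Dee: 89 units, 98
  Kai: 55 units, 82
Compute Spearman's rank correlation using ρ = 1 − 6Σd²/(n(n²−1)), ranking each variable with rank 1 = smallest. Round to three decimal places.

0.071

Ranks of variable 1: 1, 5, 4, 6, 2, 7, 3
Ranks of variable 2: 6, 5, 3, 1, 2, 7, 4
d = r₁ − r₂: -5, 0, 1, 5, 0, 0, -1
d²: 25, 0, 1, 25, 0, 0, 1; Σd² = 52
ρ = 1 − 6·52/(7·48) = 1 − 312/336 = 0.071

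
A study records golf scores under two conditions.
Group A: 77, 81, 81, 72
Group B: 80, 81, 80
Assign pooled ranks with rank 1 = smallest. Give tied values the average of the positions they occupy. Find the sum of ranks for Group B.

Sorted (ascending): 72, 77, 80, 80, 81, 81, 81
The 2 values of 80 occupy positions 3–4 → average rank (3+4)/2 = 3.5.
The 3 values of 81 occupy positions 5–7 → average rank 6.
Group B values → pooled ranks: 80→3.5, 81→6, 80→3.5
Rank sum = 3.5 + 6 + 3.5 = 13

13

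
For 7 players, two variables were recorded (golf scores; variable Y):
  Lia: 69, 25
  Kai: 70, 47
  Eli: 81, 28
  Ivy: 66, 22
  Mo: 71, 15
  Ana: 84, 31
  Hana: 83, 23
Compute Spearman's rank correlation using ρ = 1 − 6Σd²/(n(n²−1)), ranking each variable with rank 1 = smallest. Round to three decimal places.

Ranks of variable 1: 2, 3, 5, 1, 4, 7, 6
Ranks of variable 2: 4, 7, 5, 2, 1, 6, 3
d = r₁ − r₂: -2, -4, 0, -1, 3, 1, 3
d²: 4, 16, 0, 1, 9, 1, 9; Σd² = 40
ρ = 1 − 6·40/(7·48) = 1 − 240/336 = 0.286

0.286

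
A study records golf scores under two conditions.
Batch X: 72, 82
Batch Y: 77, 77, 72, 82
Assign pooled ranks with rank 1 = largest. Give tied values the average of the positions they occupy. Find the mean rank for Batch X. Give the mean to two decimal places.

Sorted (descending): 82, 82, 77, 77, 72, 72
The 2 values of 82 occupy positions 1–2 → average rank (1+2)/2 = 1.5.
The 2 values of 77 occupy positions 3–4 → average rank (3+4)/2 = 3.5.
The 2 values of 72 occupy positions 5–6 → average rank (5+6)/2 = 5.5.
Batch X values → pooled ranks: 72→5.5, 82→1.5
Mean rank = (5.5 + 1.5) / 2 = 3.50

3.50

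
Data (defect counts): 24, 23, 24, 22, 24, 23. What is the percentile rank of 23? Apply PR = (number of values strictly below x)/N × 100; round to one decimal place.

16.7

N = 6.
Strictly below 23: 1. Equal to 23: 2.
PR = 1/6 × 100 = 16.7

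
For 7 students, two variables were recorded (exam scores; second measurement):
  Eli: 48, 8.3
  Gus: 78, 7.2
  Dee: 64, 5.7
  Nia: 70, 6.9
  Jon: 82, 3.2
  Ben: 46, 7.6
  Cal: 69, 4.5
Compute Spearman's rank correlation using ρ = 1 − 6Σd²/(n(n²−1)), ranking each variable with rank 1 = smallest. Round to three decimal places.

-0.643

Ranks of variable 1: 2, 6, 3, 5, 7, 1, 4
Ranks of variable 2: 7, 5, 3, 4, 1, 6, 2
d = r₁ − r₂: -5, 1, 0, 1, 6, -5, 2
d²: 25, 1, 0, 1, 36, 25, 4; Σd² = 92
ρ = 1 − 6·92/(7·48) = 1 − 552/336 = -0.643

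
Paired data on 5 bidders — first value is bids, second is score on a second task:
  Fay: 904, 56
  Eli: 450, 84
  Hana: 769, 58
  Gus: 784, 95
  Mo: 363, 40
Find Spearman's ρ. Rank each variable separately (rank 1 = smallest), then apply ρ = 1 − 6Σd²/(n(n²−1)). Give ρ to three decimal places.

Ranks of variable 1: 5, 2, 3, 4, 1
Ranks of variable 2: 2, 4, 3, 5, 1
d = r₁ − r₂: 3, -2, 0, -1, 0
d²: 9, 4, 0, 1, 0; Σd² = 14
ρ = 1 − 6·14/(5·24) = 1 − 84/120 = 0.300

0.300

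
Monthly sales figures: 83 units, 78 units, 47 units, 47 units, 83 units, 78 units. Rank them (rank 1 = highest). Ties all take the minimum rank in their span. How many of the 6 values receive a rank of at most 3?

Sorted (descending): 83, 83, 78, 78, 47, 47
The 2 values of 83 occupy positions 1–2 → each gets rank 1.
The 2 values of 78 occupy positions 3–4 → each gets rank 3.
The 2 values of 47 occupy positions 5–6 → each gets rank 5.
Ranks ≤ 3: {1, 1, 3, 3} → 4 values.

4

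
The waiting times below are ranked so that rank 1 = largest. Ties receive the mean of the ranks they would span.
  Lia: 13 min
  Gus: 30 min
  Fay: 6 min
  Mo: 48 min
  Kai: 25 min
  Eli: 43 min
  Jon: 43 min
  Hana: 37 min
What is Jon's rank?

Sorted (descending): 48, 43, 43, 37, 30, 25, 13, 6
The 2 values of 43 occupy positions 2–3 → average rank (2+3)/2 = 2.5.
Jon has value 43 min → rank 2.5.

2.5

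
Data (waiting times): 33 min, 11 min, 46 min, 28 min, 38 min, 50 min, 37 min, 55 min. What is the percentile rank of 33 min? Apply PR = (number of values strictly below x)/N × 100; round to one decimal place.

N = 8.
Strictly below 33: 2. Equal to 33: 1.
PR = 2/8 × 100 = 25.0

25.0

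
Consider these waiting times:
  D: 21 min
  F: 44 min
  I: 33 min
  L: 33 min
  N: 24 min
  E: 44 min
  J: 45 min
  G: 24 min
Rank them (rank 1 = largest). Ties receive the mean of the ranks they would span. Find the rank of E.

Sorted (descending): 45, 44, 44, 33, 33, 24, 24, 21
The 2 values of 44 occupy positions 2–3 → average rank (2+3)/2 = 2.5.
The 2 values of 33 occupy positions 4–5 → average rank (4+5)/2 = 4.5.
The 2 values of 24 occupy positions 6–7 → average rank (6+7)/2 = 6.5.
E has value 44 min → rank 2.5.

2.5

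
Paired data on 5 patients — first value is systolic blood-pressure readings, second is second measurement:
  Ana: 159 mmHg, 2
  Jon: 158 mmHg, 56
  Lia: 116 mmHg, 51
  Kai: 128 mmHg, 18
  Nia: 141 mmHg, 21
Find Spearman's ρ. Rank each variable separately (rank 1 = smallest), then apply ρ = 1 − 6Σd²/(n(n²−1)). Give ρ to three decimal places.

Ranks of variable 1: 5, 4, 1, 2, 3
Ranks of variable 2: 1, 5, 4, 2, 3
d = r₁ − r₂: 4, -1, -3, 0, 0
d²: 16, 1, 9, 0, 0; Σd² = 26
ρ = 1 − 6·26/(5·24) = 1 − 156/120 = -0.300

-0.300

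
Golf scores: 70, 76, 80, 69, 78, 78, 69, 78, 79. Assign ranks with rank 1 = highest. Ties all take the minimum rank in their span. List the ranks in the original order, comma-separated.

7, 6, 1, 8, 3, 3, 8, 3, 2

Sorted (descending): 80, 79, 78, 78, 78, 76, 70, 69, 69
The 3 values of 78 occupy positions 3–5 → each gets rank 3.
The 2 values of 69 occupy positions 8–9 → each gets rank 8.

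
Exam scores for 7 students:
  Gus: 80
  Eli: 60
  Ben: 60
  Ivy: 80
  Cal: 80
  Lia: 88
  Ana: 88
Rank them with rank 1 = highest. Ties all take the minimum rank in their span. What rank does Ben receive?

Sorted (descending): 88, 88, 80, 80, 80, 60, 60
The 2 values of 88 occupy positions 1–2 → each gets rank 1.
The 3 values of 80 occupy positions 3–5 → each gets rank 3.
The 2 values of 60 occupy positions 6–7 → each gets rank 6.
Ben has value 60 → rank 6.

6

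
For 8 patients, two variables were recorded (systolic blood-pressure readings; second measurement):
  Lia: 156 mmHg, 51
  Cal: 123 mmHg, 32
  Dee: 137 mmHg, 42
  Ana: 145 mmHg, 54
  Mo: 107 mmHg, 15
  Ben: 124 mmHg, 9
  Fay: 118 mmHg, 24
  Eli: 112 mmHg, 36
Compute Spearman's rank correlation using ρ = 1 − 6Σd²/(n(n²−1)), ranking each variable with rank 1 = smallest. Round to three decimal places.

0.667

Ranks of variable 1: 8, 4, 6, 7, 1, 5, 3, 2
Ranks of variable 2: 7, 4, 6, 8, 2, 1, 3, 5
d = r₁ − r₂: 1, 0, 0, -1, -1, 4, 0, -3
d²: 1, 0, 0, 1, 1, 16, 0, 9; Σd² = 28
ρ = 1 − 6·28/(8·63) = 1 − 168/504 = 0.667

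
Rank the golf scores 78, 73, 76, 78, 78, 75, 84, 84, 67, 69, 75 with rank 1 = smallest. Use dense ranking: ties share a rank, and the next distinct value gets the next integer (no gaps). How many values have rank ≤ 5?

Sorted (ascending): 67, 69, 73, 75, 75, 76, 78, 78, 78, 84, 84
The 2 values of 75 share dense rank 4.
The 3 values of 78 share dense rank 6.
The 2 values of 84 share dense rank 7.
Remaining distinct values take the next consecutive integers.
Ranks ≤ 5: {1, 2, 3, 4, 4, 5} → 6 values.

6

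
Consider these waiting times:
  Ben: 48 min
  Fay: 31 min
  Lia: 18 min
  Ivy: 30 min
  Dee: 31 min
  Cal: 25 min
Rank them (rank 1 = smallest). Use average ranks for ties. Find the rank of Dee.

Sorted (ascending): 18, 25, 30, 31, 31, 48
The 2 values of 31 occupy positions 4–5 → average rank (4+5)/2 = 4.5.
Dee has value 31 min → rank 4.5.

4.5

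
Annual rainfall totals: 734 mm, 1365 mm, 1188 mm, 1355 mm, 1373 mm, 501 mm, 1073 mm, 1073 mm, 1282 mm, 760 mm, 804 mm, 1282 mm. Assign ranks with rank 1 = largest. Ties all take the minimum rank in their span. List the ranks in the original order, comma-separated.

11, 2, 6, 3, 1, 12, 7, 7, 4, 10, 9, 4

Sorted (descending): 1373, 1365, 1355, 1282, 1282, 1188, 1073, 1073, 804, 760, 734, 501
The 2 values of 1282 occupy positions 4–5 → each gets rank 4.
The 2 values of 1073 occupy positions 7–8 → each gets rank 7.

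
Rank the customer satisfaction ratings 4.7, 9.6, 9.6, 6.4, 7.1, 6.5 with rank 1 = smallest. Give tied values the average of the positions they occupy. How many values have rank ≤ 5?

4

Sorted (ascending): 4.7, 6.4, 6.5, 7.1, 9.6, 9.6
The 2 values of 9.6 occupy positions 5–6 → average rank (5+6)/2 = 5.5.
Ranks ≤ 5: {1, 2, 3, 4} → 4 values.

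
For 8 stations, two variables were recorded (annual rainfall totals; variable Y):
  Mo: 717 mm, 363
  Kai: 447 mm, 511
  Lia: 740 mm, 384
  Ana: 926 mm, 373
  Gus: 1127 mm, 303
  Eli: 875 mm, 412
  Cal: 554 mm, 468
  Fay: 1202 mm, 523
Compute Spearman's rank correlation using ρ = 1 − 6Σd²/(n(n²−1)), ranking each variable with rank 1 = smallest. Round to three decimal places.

Ranks of variable 1: 3, 1, 4, 6, 7, 5, 2, 8
Ranks of variable 2: 2, 7, 4, 3, 1, 5, 6, 8
d = r₁ − r₂: 1, -6, 0, 3, 6, 0, -4, 0
d²: 1, 36, 0, 9, 36, 0, 16, 0; Σd² = 98
ρ = 1 − 6·98/(8·63) = 1 − 588/504 = -0.167

-0.167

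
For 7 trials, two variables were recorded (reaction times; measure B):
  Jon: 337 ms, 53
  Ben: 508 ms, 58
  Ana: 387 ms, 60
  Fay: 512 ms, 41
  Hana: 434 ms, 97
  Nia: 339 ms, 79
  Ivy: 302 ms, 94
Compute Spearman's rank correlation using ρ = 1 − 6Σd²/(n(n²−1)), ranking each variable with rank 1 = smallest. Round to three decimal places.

Ranks of variable 1: 2, 6, 4, 7, 5, 3, 1
Ranks of variable 2: 2, 3, 4, 1, 7, 5, 6
d = r₁ − r₂: 0, 3, 0, 6, -2, -2, -5
d²: 0, 9, 0, 36, 4, 4, 25; Σd² = 78
ρ = 1 − 6·78/(7·48) = 1 − 468/336 = -0.393

-0.393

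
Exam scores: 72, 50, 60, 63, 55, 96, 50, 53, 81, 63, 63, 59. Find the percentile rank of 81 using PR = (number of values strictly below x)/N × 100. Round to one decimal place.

N = 12.
Strictly below 81: 10. Equal to 81: 1.
PR = 10/12 × 100 = 83.3

83.3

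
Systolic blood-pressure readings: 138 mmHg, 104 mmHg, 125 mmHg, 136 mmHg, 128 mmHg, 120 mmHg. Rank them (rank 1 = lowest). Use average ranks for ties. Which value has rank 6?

138

Sorted (ascending): 104, 120, 125, 128, 136, 138
No ties — each value takes its position as its rank.
Rank 6 → value 138.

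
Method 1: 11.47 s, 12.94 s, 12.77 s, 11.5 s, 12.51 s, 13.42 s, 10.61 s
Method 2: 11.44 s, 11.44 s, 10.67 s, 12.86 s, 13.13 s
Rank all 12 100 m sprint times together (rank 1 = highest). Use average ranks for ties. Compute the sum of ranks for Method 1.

42

Sorted (descending): 13.42, 13.13, 12.94, 12.86, 12.77, 12.51, 11.5, 11.47, 11.44, 11.44, 10.67, 10.61
The 2 values of 11.44 occupy positions 9–10 → average rank (9+10)/2 = 9.5.
Method 1 values → pooled ranks: 11.47→8, 12.94→3, 12.77→5, 11.5→7, 12.51→6, 13.42→1, 10.61→12
Rank sum = 8 + 3 + 5 + 7 + 6 + 1 + 12 = 42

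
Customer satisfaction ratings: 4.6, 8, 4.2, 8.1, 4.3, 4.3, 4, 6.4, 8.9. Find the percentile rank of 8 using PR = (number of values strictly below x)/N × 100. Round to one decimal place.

66.7

N = 9.
Strictly below 8: 6. Equal to 8: 1.
PR = 6/9 × 100 = 66.7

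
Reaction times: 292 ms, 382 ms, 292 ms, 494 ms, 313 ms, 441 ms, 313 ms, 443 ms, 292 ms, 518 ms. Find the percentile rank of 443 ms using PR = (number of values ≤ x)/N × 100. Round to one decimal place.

80.0

N = 10.
Strictly below 443: 7. Equal to 443: 1.
PR = 8/10 × 100 = 80.0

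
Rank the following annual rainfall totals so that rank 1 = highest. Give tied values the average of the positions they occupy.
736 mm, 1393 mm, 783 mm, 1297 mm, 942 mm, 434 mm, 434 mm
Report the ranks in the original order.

Sorted (descending): 1393, 1297, 942, 783, 736, 434, 434
The 2 values of 434 occupy positions 6–7 → average rank (6+7)/2 = 6.5.

5, 1, 4, 2, 3, 6.5, 6.5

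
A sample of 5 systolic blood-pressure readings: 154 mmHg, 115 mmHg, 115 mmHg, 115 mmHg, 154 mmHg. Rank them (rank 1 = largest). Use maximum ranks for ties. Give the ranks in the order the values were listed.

2, 5, 5, 5, 2

Sorted (descending): 154, 154, 115, 115, 115
The 2 values of 154 occupy positions 1–2 → each gets rank 2.
The 3 values of 115 occupy positions 3–5 → each gets rank 5.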